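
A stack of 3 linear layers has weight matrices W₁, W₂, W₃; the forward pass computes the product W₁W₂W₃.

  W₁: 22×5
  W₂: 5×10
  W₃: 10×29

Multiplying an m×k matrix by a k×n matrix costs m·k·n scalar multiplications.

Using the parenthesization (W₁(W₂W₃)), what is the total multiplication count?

(W₂W₃): 5×10 by 10×29 → 5×29, cost 5·10·29 = 1450
(W₁(W₂W₃)): 22×5 by 5×29 → 22×29, cost 22·5·29 = 3190; cumulative 4640
Total: 4640 scalar multiplications.

4640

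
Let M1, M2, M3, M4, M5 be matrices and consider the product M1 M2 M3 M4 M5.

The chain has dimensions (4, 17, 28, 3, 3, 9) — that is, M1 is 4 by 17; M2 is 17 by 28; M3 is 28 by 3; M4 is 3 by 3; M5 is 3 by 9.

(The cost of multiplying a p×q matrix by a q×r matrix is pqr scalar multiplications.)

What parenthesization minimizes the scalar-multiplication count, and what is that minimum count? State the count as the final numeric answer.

1776

Adjacent pairs: M1M2 = 4·17·28 = 1904; M2M3 = 17·28·3 = 1428; M3M4 = 28·3·3 = 252; M4M5 = 3·3·9 = 81.
Length 3: M1..M3: k=1: 0+1428+4·17·3=1632; k=2: 1904+0+4·28·3=2240 → min 1632 | M2..M4: k=2: 0+252+17·28·3=1680; k=3: 1428+0+17·3·3=1581 → min 1581 | M3..M5: k=3: 0+81+28·3·9=837; k=4: 252+0+28·3·9=1008 → min 837.
Length 4: M1..M4: k=1: 0+1581+4·17·3=1785; k=2: 1904+252+4·28·3=2492; k=3: 1632+0+4·3·3=1668 → min 1668 | M2..M5: k=2: 0+837+17·28·9=5121; k=3: 1428+81+17·3·9=1968; k=4: 1581+0+17·3·9=2040 → min 1968.
Length 5: M1..M5: k=1: 0+1968+4·17·9=2580; k=2: 1904+837+4·28·9=3749; k=3: 1632+81+4·3·9=1821; k=4: 1668+0+4·3·9=1776 → min 1776.
Optimal parenthesization: (((M1 (M2 M3)) M4) M5) with cost 1776.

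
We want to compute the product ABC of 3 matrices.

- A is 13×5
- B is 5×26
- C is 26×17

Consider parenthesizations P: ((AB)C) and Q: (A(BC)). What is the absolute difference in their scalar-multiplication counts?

4121

Order P = ((AB)C): (AB): 13×5 by 5×26 → 13×26, cost 13·5·26 = 1690; ((AB)C): 13×26 by 26×17 → 13×17, cost 13·26·17 = 5746; cumulative 7436. Total 7436.
Order Q = (A(BC)): (BC): 5×26 by 26×17 → 5×17, cost 5·26·17 = 2210; (A(BC)): 13×5 by 5×17 → 13×17, cost 13·5·17 = 1105; cumulative 3315. Total 3315.
Difference: |7436 − 3315| = 4121.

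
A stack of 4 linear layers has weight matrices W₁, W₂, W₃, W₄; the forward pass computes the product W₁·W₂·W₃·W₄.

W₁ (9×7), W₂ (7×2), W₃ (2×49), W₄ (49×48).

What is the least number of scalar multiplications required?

5694

Adjacent pairs: W₁W₂ = 9·7·2 = 126; W₂W₃ = 7·2·49 = 686; W₃W₄ = 2·49·48 = 4704.
Length 3: W₁..W₃: k=1: 0+686+9·7·49=3773; k=2: 126+0+9·2·49=1008 → min 1008 | W₂..W₄: k=2: 0+4704+7·2·48=5376; k=3: 686+0+7·49·48=17150 → min 5376.
Length 4: W₁..W₄: k=1: 0+5376+9·7·48=8400; k=2: 126+4704+9·2·48=5694; k=3: 1008+0+9·49·48=22176 → min 5694.
Optimal order: ((W₁·W₂)·(W₃·W₄)) with cost 5694.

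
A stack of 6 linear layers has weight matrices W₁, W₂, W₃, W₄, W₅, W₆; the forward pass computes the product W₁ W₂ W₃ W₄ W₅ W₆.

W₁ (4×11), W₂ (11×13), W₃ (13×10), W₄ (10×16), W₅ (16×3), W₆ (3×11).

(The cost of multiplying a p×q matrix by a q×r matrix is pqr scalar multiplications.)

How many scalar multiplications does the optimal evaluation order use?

Adjacent pairs: W₁W₂ = 4·11·13 = 572; W₂W₃ = 11·13·10 = 1430; W₃W₄ = 13·10·16 = 2080; W₄W₅ = 10·16·3 = 480; W₅W₆ = 16·3·11 = 528.
Length 3: W₁..W₃: k=1: 0+1430+4·11·10=1870; k=2: 572+0+4·13·10=1092 → min 1092 | W₂..W₄: k=2: 0+2080+11·13·16=4368; k=3: 1430+0+11·10·16=3190 → min 3190 | W₃..W₅: k=3: 0+480+13·10·3=870; k=4: 2080+0+13·16·3=2704 → min 870 | W₄..W₆: k=4: 0+528+10·16·11=2288; k=5: 480+0+10·3·11=810 → min 810.
Length 4: W₁..W₄: k=1: 0+3190+4·11·16=3894; k=2: 572+2080+4·13·16=3484; k=3: 1092+0+4·10·16=1732 → min 1732 | W₂..W₅: k=2: 0+870+11·13·3=1299; k=3: 1430+480+11·10·3=2240; k=4: 3190+0+11·16·3=3718 → min 1299 | W₃..W₆: k=3: 0+810+13·10·11=2240; k=4: 2080+528+13·16·11=4896; k=5: 870+0+13·3·11=1299 → min 1299.
Length 5: W₁..W₅: k=1: 0+1299+4·11·3=1431; k=2: 572+870+4·13·3=1598; k=3: 1092+480+4·10·3=1692; k=4: 1732+0+4·16·3=1924 → min 1431 | W₂..W₆: k=2: 0+1299+11·13·11=2872; k=3: 1430+810+11·10·11=3450; k=4: 3190+528+11·16·11=5654; k=5: 1299+0+11·3·11=1662 → min 1662.
Length 6: W₁..W₆: k=1: 0+1662+4·11·11=2146; k=2: 572+1299+4·13·11=2443; k=3: 1092+810+4·10·11=2342; k=4: 1732+528+4·16·11=2964; k=5: 1431+0+4·3·11=1563 → min 1563.
Optimal order: ((W₁ (W₂ (W₃ (W₄ W₅)))) W₆) with cost 1563.

1563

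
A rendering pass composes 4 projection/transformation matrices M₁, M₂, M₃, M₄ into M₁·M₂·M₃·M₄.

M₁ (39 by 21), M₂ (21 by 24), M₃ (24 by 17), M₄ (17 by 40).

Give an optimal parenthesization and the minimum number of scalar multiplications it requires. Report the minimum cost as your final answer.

Adjacent pairs: M₁M₂ = 39·21·24 = 19656; M₂M₃ = 21·24·17 = 8568; M₃M₄ = 24·17·40 = 16320.
Length 3: M₁..M₃: k=1: 0+8568+39·21·17=22491; k=2: 19656+0+39·24·17=35568 → min 22491 | M₂..M₄: k=2: 0+16320+21·24·40=36480; k=3: 8568+0+21·17·40=22848 → min 22848.
Length 4: M₁..M₄: k=1: 0+22848+39·21·40=55608; k=2: 19656+16320+39·24·40=73416; k=3: 22491+0+39·17·40=49011 → min 49011.
Optimal parenthesization: ((M₁·(M₂·M₃))·M₄) with cost 49011.

49011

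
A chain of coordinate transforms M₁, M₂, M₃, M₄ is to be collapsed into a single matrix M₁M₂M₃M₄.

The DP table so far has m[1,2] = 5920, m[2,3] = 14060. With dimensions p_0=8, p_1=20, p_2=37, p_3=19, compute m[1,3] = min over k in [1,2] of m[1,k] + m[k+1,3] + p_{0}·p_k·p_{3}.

11544

m[1,3] = min over k∈[1,2] of m[1,k]+m[k+1,3]+p_{0}·p_k·p_{3}.
k=1: 0 + 14060 + 8·20·19 = 17100; k=2: 5920 + 0 + 8·37·19 = 11544.
Minimum: 11544 at k=2.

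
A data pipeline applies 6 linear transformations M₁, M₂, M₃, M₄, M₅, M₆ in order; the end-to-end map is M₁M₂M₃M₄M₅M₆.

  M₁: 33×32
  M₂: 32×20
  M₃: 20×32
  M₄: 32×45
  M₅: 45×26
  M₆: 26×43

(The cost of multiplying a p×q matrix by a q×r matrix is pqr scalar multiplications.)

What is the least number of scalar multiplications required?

124060

Adjacent pairs: M₁M₂ = 33·32·20 = 21120; M₂M₃ = 32·20·32 = 20480; M₃M₄ = 20·32·45 = 28800; M₄M₅ = 32·45·26 = 37440; M₅M₆ = 45·26·43 = 50310.
Length 3: M₁..M₃: k=1: 0+20480+33·32·32=54272; k=2: 21120+0+33·20·32=42240 → min 42240 | M₂..M₄: k=2: 0+28800+32·20·45=57600; k=3: 20480+0+32·32·45=66560 → min 57600 | M₃..M₅: k=3: 0+37440+20·32·26=54080; k=4: 28800+0+20·45·26=52200 → min 52200 | M₄..M₆: k=4: 0+50310+32·45·43=112230; k=5: 37440+0+32·26·43=73216 → min 73216.
Length 4: M₁..M₄: k=1: 0+57600+33·32·45=105120; k=2: 21120+28800+33·20·45=79620; k=3: 42240+0+33·32·45=89760 → min 79620 | M₂..M₅: k=2: 0+52200+32·20·26=68840; k=3: 20480+37440+32·32·26=84544; k=4: 57600+0+32·45·26=95040 → min 68840 | M₃..M₆: k=3: 0+73216+20·32·43=100736; k=4: 28800+50310+20·45·43=117810; k=5: 52200+0+20·26·43=74560 → min 74560.
Length 5: M₁..M₅: k=1: 0+68840+33·32·26=96296; k=2: 21120+52200+33·20·26=90480; k=3: 42240+37440+33·32·26=107136; k=4: 79620+0+33·45·26=118230 → min 90480 | M₂..M₆: k=2: 0+74560+32·20·43=102080; k=3: 20480+73216+32·32·43=137728; k=4: 57600+50310+32·45·43=169830; k=5: 68840+0+32·26·43=104616 → min 102080.
Length 6: M₁..M₆: k=1: 0+102080+33·32·43=147488; k=2: 21120+74560+33·20·43=124060; k=3: 42240+73216+33·32·43=160864; k=4: 79620+50310+33·45·43=193785; k=5: 90480+0+33·26·43=127374 → min 124060.
Optimal order: ((M₁M₂)(((M₃M₄)M₅)M₆)) with cost 124060.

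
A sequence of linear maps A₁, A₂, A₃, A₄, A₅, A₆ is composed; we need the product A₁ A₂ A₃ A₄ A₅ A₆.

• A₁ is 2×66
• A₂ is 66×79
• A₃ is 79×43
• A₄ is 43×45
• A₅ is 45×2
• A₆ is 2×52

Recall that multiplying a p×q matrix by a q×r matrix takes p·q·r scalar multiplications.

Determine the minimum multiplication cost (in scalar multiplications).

Adjacent pairs: A₁A₂ = 2·66·79 = 10428; A₂A₃ = 66·79·43 = 224202; A₃A₄ = 79·43·45 = 152865; A₄A₅ = 43·45·2 = 3870; A₅A₆ = 45·2·52 = 4680.
Length 3: A₁..A₃: k=1: 0+224202+2·66·43=229878; k=2: 10428+0+2·79·43=17222 → min 17222 | A₂..A₄: k=2: 0+152865+66·79·45=387495; k=3: 224202+0+66·43·45=351912 → min 351912 | A₃..A₅: k=3: 0+3870+79·43·2=10664; k=4: 152865+0+79·45·2=159975 → min 10664 | A₄..A₆: k=4: 0+4680+43·45·52=105300; k=5: 3870+0+43·2·52=8342 → min 8342.
Length 4: A₁..A₄: k=1: 0+351912+2·66·45=357852; k=2: 10428+152865+2·79·45=170403; k=3: 17222+0+2·43·45=21092 → min 21092 | A₂..A₅: k=2: 0+10664+66·79·2=21092; k=3: 224202+3870+66·43·2=233748; k=4: 351912+0+66·45·2=357852 → min 21092 | A₃..A₆: k=3: 0+8342+79·43·52=184986; k=4: 152865+4680+79·45·52=342405; k=5: 10664+0+79·2·52=18880 → min 18880.
Length 5: A₁..A₅: k=1: 0+21092+2·66·2=21356; k=2: 10428+10664+2·79·2=21408; k=3: 17222+3870+2·43·2=21264; k=4: 21092+0+2·45·2=21272 → min 21264 | A₂..A₆: k=2: 0+18880+66·79·52=290008; k=3: 224202+8342+66·43·52=380120; k=4: 351912+4680+66·45·52=511032; k=5: 21092+0+66·2·52=27956 → min 27956.
Length 6: A₁..A₆: k=1: 0+27956+2·66·52=34820; k=2: 10428+18880+2·79·52=37524; k=3: 17222+8342+2·43·52=30036; k=4: 21092+4680+2·45·52=30452; k=5: 21264+0+2·2·52=21472 → min 21472.
Optimal order: ((((A₁ A₂) A₃) (A₄ A₅)) A₆) with cost 21472.

21472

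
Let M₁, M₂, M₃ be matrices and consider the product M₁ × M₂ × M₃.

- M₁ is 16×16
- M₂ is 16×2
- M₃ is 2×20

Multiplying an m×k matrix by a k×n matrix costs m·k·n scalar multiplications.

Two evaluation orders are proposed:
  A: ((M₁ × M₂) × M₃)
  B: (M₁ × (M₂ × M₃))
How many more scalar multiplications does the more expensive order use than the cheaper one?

Order A = ((M₁ × M₂) × M₃): (M₁ × M₂): 16×16 by 16×2 → 16×2, cost 16·16·2 = 512; ((M₁ × M₂) × M₃): 16×2 by 2×20 → 16×20, cost 16·2·20 = 640; cumulative 1152. Total 1152.
Order B = (M₁ × (M₂ × M₃)): (M₂ × M₃): 16×2 by 2×20 → 16×20, cost 16·2·20 = 640; (M₁ × (M₂ × M₃)): 16×16 by 16×20 → 16×20, cost 16·16·20 = 5120; cumulative 5760. Total 5760.
Difference: |1152 − 5760| = 4608.

4608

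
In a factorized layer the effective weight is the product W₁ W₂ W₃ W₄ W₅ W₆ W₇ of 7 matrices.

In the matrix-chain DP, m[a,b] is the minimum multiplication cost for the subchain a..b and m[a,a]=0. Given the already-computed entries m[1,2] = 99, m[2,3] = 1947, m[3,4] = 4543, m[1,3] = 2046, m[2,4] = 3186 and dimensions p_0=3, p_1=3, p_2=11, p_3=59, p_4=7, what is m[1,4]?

m[1,4] = min over k∈[1,3] of m[1,k]+m[k+1,4]+p_{0}·p_k·p_{4}.
k=1: 0 + 3186 + 3·3·7 = 3249; k=2: 99 + 4543 + 3·11·7 = 4873; k=3: 2046 + 0 + 3·59·7 = 3285.
Minimum: 3249 at k=1.

3249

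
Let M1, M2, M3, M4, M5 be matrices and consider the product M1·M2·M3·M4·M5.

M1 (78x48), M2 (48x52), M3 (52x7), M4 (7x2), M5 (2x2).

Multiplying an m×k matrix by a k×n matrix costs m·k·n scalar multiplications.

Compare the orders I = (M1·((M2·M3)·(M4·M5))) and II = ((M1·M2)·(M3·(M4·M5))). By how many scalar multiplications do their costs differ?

Order I = (M1·((M2·M3)·(M4·M5))): (M2·M3): 48×52 by 52×7 → 48×7, cost 48·52·7 = 17472; (M4·M5): 7×2 by 2×2 → 7×2, cost 7·2·2 = 28; ((M2·M3)·(M4·M5)): 48×7 by 7×2 → 48×2, cost 48·7·2 = 672; cumulative 18172; (M1·((M2·M3)·(M4·M5))): 78×48 by 48×2 → 78×2, cost 78·48·2 = 7488; cumulative 25660. Total 25660.
Order II = ((M1·M2)·(M3·(M4·M5))): (M1·M2): 78×48 by 48×52 → 78×52, cost 78·48·52 = 194688; (M4·M5): 7×2 by 2×2 → 7×2, cost 7·2·2 = 28; (M3·(M4·M5)): 52×7 by 7×2 → 52×2, cost 52·7·2 = 728; cumulative 756; ((M1·M2)·(M3·(M4·M5))): 78×52 by 52×2 → 78×2, cost 78·52·2 = 8112; cumulative 203556. Total 203556.
Difference: |25660 − 203556| = 177896.

177896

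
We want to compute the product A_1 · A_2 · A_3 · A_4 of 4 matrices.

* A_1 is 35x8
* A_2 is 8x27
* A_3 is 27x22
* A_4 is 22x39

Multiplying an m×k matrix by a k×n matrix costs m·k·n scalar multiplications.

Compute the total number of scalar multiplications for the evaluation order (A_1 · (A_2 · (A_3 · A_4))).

42510

(A_3 · A_4): 27×22 by 22×39 → 27×39, cost 27·22·39 = 23166
(A_2 · (A_3 · A_4)): 8×27 by 27×39 → 8×39, cost 8·27·39 = 8424; cumulative 31590
(A_1 · (A_2 · (A_3 · A_4))): 35×8 by 8×39 → 35×39, cost 35·8·39 = 10920; cumulative 42510
Total: 42510 scalar multiplications.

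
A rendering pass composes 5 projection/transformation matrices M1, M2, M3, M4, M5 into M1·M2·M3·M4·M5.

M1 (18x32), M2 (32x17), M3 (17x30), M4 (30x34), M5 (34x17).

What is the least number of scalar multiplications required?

Adjacent pairs: M1M2 = 18·32·17 = 9792; M2M3 = 32·17·30 = 16320; M3M4 = 17·30·34 = 17340; M4M5 = 30·34·17 = 17340.
Length 3: M1..M3: k=1: 0+16320+18·32·30=33600; k=2: 9792+0+18·17·30=18972 → min 18972 | M2..M4: k=2: 0+17340+32·17·34=35836; k=3: 16320+0+32·30·34=48960 → min 35836 | M3..M5: k=3: 0+17340+17·30·17=26010; k=4: 17340+0+17·34·17=27166 → min 26010.
Length 4: M1..M4: k=1: 0+35836+18·32·34=55420; k=2: 9792+17340+18·17·34=37536; k=3: 18972+0+18·30·34=37332 → min 37332 | M2..M5: k=2: 0+26010+32·17·17=35258; k=3: 16320+17340+32·30·17=49980; k=4: 35836+0+32·34·17=54332 → min 35258.
Length 5: M1..M5: k=1: 0+35258+18·32·17=45050; k=2: 9792+26010+18·17·17=41004; k=3: 18972+17340+18·30·17=45492; k=4: 37332+0+18·34·17=47736 → min 41004.
Optimal order: ((M1·M2)·(M3·(M4·M5))) with cost 41004.

41004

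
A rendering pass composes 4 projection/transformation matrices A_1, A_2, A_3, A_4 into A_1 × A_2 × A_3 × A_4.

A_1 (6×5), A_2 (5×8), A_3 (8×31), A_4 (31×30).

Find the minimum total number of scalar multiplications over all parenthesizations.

6790

Adjacent pairs: A_1A_2 = 6·5·8 = 240; A_2A_3 = 5·8·31 = 1240; A_3A_4 = 8·31·30 = 7440.
Length 3: A_1..A_3: k=1: 0+1240+6·5·31=2170; k=2: 240+0+6·8·31=1728 → min 1728 | A_2..A_4: k=2: 0+7440+5·8·30=8640; k=3: 1240+0+5·31·30=5890 → min 5890.
Length 4: A_1..A_4: k=1: 0+5890+6·5·30=6790; k=2: 240+7440+6·8·30=9120; k=3: 1728+0+6·31·30=7308 → min 6790.
Optimal order: (A_1 × ((A_2 × A_3) × A_4)) with cost 6790.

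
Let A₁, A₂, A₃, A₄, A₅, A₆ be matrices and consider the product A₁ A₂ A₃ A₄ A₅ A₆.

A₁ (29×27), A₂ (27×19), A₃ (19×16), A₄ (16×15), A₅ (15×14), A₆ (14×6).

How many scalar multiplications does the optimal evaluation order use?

12300

Adjacent pairs: A₁A₂ = 29·27·19 = 14877; A₂A₃ = 27·19·16 = 8208; A₃A₄ = 19·16·15 = 4560; A₄A₅ = 16·15·14 = 3360; A₅A₆ = 15·14·6 = 1260.
Length 3: A₁..A₃: k=1: 0+8208+29·27·16=20736; k=2: 14877+0+29·19·16=23693 → min 20736 | A₂..A₄: k=2: 0+4560+27·19·15=12255; k=3: 8208+0+27·16·15=14688 → min 12255 | A₃..A₅: k=3: 0+3360+19·16·14=7616; k=4: 4560+0+19·15·14=8550 → min 7616 | A₄..A₆: k=4: 0+1260+16·15·6=2700; k=5: 3360+0+16·14·6=4704 → min 2700.
Length 4: A₁..A₄: k=1: 0+12255+29·27·15=24000; k=2: 14877+4560+29·19·15=27702; k=3: 20736+0+29·16·15=27696 → min 24000 | A₂..A₅: k=2: 0+7616+27·19·14=14798; k=3: 8208+3360+27·16·14=17616; k=4: 12255+0+27·15·14=17925 → min 14798 | A₃..A₆: k=3: 0+2700+19·16·6=4524; k=4: 4560+1260+19·15·6=7530; k=5: 7616+0+19·14·6=9212 → min 4524.
Length 5: A₁..A₅: k=1: 0+14798+29·27·14=25760; k=2: 14877+7616+29·19·14=30207; k=3: 20736+3360+29·16·14=30592; k=4: 24000+0+29·15·14=30090 → min 25760 | A₂..A₆: k=2: 0+4524+27·19·6=7602; k=3: 8208+2700+27·16·6=13500; k=4: 12255+1260+27·15·6=15945; k=5: 14798+0+27·14·6=17066 → min 7602.
Length 6: A₁..A₆: k=1: 0+7602+29·27·6=12300; k=2: 14877+4524+29·19·6=22707; k=3: 20736+2700+29·16·6=26220; k=4: 24000+1260+29·15·6=27870; k=5: 25760+0+29·14·6=28196 → min 12300.
Optimal order: (A₁ (A₂ (A₃ (A₄ (A₅ A₆))))) with cost 12300.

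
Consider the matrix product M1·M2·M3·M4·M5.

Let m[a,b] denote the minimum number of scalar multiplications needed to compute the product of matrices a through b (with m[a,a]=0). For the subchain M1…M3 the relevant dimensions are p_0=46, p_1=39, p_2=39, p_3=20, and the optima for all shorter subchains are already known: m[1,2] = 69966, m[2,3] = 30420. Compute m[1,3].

66300

m[1,3] = min over k∈[1,2] of m[1,k]+m[k+1,3]+p_{0}·p_k·p_{3}.
k=1: 0 + 30420 + 46·39·20 = 66300; k=2: 69966 + 0 + 46·39·20 = 105846.
Minimum: 66300 at k=1.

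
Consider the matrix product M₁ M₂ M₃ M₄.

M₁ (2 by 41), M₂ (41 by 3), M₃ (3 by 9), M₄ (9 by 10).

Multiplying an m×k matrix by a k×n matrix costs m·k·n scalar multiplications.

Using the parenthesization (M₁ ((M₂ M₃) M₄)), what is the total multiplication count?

(M₂ M₃): 41×3 by 3×9 → 41×9, cost 41·3·9 = 1107
((M₂ M₃) M₄): 41×9 by 9×10 → 41×10, cost 41·9·10 = 3690; cumulative 4797
(M₁ ((M₂ M₃) M₄)): 2×41 by 41×10 → 2×10, cost 2·41·10 = 820; cumulative 5617
Total: 5617 scalar multiplications.

5617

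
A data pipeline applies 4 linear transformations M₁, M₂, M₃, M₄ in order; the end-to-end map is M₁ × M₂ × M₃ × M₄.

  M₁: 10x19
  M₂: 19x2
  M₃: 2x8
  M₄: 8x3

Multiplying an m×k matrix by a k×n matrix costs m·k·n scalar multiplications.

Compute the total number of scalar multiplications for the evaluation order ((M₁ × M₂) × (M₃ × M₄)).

488

(M₁ × M₂): 10×19 by 19×2 → 10×2, cost 10·19·2 = 380
(M₃ × M₄): 2×8 by 8×3 → 2×3, cost 2·8·3 = 48
((M₁ × M₂) × (M₃ × M₄)): 10×2 by 2×3 → 10×3, cost 10·2·3 = 60; cumulative 488
Total: 488 scalar multiplications.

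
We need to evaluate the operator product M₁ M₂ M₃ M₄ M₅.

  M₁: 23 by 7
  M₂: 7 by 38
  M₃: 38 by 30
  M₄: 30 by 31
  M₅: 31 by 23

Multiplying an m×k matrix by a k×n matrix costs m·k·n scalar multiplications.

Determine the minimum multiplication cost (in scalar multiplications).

Adjacent pairs: M₁M₂ = 23·7·38 = 6118; M₂M₃ = 7·38·30 = 7980; M₃M₄ = 38·30·31 = 35340; M₄M₅ = 30·31·23 = 21390.
Length 3: M₁..M₃: k=1: 0+7980+23·7·30=12810; k=2: 6118+0+23·38·30=32338 → min 12810 | M₂..M₄: k=2: 0+35340+7·38·31=43586; k=3: 7980+0+7·30·31=14490 → min 14490 | M₃..M₅: k=3: 0+21390+38·30·23=47610; k=4: 35340+0+38·31·23=62434 → min 47610.
Length 4: M₁..M₄: k=1: 0+14490+23·7·31=19481; k=2: 6118+35340+23·38·31=68552; k=3: 12810+0+23·30·31=34200 → min 19481 | M₂..M₅: k=2: 0+47610+7·38·23=53728; k=3: 7980+21390+7·30·23=34200; k=4: 14490+0+7·31·23=19481 → min 19481.
Length 5: M₁..M₅: k=1: 0+19481+23·7·23=23184; k=2: 6118+47610+23·38·23=73830; k=3: 12810+21390+23·30·23=50070; k=4: 19481+0+23·31·23=35880 → min 23184.
Optimal order: (M₁ (((M₂ M₃) M₄) M₅)) with cost 23184.

23184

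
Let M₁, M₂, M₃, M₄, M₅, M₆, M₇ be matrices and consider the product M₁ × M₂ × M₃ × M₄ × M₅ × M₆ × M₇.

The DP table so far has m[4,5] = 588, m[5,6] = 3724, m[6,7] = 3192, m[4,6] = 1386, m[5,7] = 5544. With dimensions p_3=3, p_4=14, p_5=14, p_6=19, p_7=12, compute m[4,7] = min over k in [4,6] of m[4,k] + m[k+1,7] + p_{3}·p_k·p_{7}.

m[4,7] = min over k∈[4,6] of m[4,k]+m[k+1,7]+p_{3}·p_k·p_{7}.
k=4: 0 + 5544 + 3·14·12 = 6048; k=5: 588 + 3192 + 3·14·12 = 4284; k=6: 1386 + 0 + 3·19·12 = 2070.
Minimum: 2070 at k=6.

2070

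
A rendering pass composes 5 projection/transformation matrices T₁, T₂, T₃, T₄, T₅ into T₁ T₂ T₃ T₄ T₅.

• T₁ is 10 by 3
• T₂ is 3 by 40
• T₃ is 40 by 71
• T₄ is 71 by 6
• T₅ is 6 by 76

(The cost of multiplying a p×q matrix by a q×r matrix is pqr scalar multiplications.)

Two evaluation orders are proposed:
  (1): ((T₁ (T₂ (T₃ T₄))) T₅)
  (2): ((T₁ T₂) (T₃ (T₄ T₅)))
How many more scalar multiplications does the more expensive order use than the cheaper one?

Order (1) = ((T₁ (T₂ (T₃ T₄))) T₅): (T₃ T₄): 40×71 by 71×6 → 40×6, cost 40·71·6 = 17040; (T₂ (T₃ T₄)): 3×40 by 40×6 → 3×6, cost 3·40·6 = 720; cumulative 17760; (T₁ (T₂ (T₃ T₄))): 10×3 by 3×6 → 10×6, cost 10·3·6 = 180; cumulative 17940; ((T₁ (T₂ (T₃ T₄))) T₅): 10×6 by 6×76 → 10×76, cost 10·6·76 = 4560; cumulative 22500. Total 22500.
Order (2) = ((T₁ T₂) (T₃ (T₄ T₅))): (T₁ T₂): 10×3 by 3×40 → 10×40, cost 10·3·40 = 1200; (T₄ T₅): 71×6 by 6×76 → 71×76, cost 71·6·76 = 32376; (T₃ (T₄ T₅)): 40×71 by 71×76 → 40×76, cost 40·71·76 = 215840; cumulative 248216; ((T₁ T₂) (T₃ (T₄ T₅))): 10×40 by 40×76 → 10×76, cost 10·40·76 = 30400; cumulative 279816. Total 279816.
Difference: |22500 − 279816| = 257316.

257316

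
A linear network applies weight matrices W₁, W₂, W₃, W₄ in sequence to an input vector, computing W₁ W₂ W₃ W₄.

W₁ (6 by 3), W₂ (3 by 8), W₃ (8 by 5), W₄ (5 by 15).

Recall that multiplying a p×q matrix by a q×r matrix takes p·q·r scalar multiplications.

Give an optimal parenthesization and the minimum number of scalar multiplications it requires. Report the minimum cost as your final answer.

Adjacent pairs: W₁W₂ = 6·3·8 = 144; W₂W₃ = 3·8·5 = 120; W₃W₄ = 8·5·15 = 600.
Length 3: W₁..W₃: k=1: 0+120+6·3·5=210; k=2: 144+0+6·8·5=384 → min 210 | W₂..W₄: k=2: 0+600+3·8·15=960; k=3: 120+0+3·5·15=345 → min 345.
Length 4: W₁..W₄: k=1: 0+345+6·3·15=615; k=2: 144+600+6·8·15=1464; k=3: 210+0+6·5·15=660 → min 615.
Optimal parenthesization: (W₁ ((W₂ W₃) W₄)) with cost 615.

615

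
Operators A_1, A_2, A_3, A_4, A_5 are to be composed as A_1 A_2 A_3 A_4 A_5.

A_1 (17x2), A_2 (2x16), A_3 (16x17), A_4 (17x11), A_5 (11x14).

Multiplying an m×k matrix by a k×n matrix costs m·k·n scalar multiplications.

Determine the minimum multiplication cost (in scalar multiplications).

1702

Adjacent pairs: A_1A_2 = 17·2·16 = 544; A_2A_3 = 2·16·17 = 544; A_3A_4 = 16·17·11 = 2992; A_4A_5 = 17·11·14 = 2618.
Length 3: A_1..A_3: k=1: 0+544+17·2·17=1122; k=2: 544+0+17·16·17=5168 → min 1122 | A_2..A_4: k=2: 0+2992+2·16·11=3344; k=3: 544+0+2·17·11=918 → min 918 | A_3..A_5: k=3: 0+2618+16·17·14=6426; k=4: 2992+0+16·11·14=5456 → min 5456.
Length 4: A_1..A_4: k=1: 0+918+17·2·11=1292; k=2: 544+2992+17·16·11=6528; k=3: 1122+0+17·17·11=4301 → min 1292 | A_2..A_5: k=2: 0+5456+2·16·14=5904; k=3: 544+2618+2·17·14=3638; k=4: 918+0+2·11·14=1226 → min 1226.
Length 5: A_1..A_5: k=1: 0+1226+17·2·14=1702; k=2: 544+5456+17·16·14=9808; k=3: 1122+2618+17·17·14=7786; k=4: 1292+0+17·11·14=3910 → min 1702.
Optimal order: (A_1 (((A_2 A_3) A_4) A_5)) with cost 1702.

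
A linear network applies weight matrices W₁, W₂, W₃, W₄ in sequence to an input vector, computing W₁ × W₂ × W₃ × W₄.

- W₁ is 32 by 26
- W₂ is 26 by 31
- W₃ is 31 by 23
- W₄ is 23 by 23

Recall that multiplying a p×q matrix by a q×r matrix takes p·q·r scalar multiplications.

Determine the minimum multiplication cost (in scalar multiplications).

Adjacent pairs: W₁W₂ = 32·26·31 = 25792; W₂W₃ = 26·31·23 = 18538; W₃W₄ = 31·23·23 = 16399.
Length 3: W₁..W₃: k=1: 0+18538+32·26·23=37674; k=2: 25792+0+32·31·23=48608 → min 37674 | W₂..W₄: k=2: 0+16399+26·31·23=34937; k=3: 18538+0+26·23·23=32292 → min 32292.
Length 4: W₁..W₄: k=1: 0+32292+32·26·23=51428; k=2: 25792+16399+32·31·23=65007; k=3: 37674+0+32·23·23=54602 → min 51428.
Optimal order: (W₁ × ((W₂ × W₃) × W₄)) with cost 51428.

51428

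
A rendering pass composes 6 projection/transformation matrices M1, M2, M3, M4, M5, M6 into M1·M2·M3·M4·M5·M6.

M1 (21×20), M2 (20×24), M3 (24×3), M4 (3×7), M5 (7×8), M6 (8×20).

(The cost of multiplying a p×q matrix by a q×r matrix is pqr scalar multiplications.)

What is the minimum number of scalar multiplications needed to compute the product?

4608

Adjacent pairs: M1M2 = 21·20·24 = 10080; M2M3 = 20·24·3 = 1440; M3M4 = 24·3·7 = 504; M4M5 = 3·7·8 = 168; M5M6 = 7·8·20 = 1120.
Length 3: M1..M3: k=1: 0+1440+21·20·3=2700; k=2: 10080+0+21·24·3=11592 → min 2700 | M2..M4: k=2: 0+504+20·24·7=3864; k=3: 1440+0+20·3·7=1860 → min 1860 | M3..M5: k=3: 0+168+24·3·8=744; k=4: 504+0+24·7·8=1848 → min 744 | M4..M6: k=4: 0+1120+3·7·20=1540; k=5: 168+0+3·8·20=648 → min 648.
Length 4: M1..M4: k=1: 0+1860+21·20·7=4800; k=2: 10080+504+21·24·7=14112; k=3: 2700+0+21·3·7=3141 → min 3141 | M2..M5: k=2: 0+744+20·24·8=4584; k=3: 1440+168+20·3·8=2088; k=4: 1860+0+20·7·8=2980 → min 2088 | M3..M6: k=3: 0+648+24·3·20=2088; k=4: 504+1120+24·7·20=4984; k=5: 744+0+24·8·20=4584 → min 2088.
Length 5: M1..M5: k=1: 0+2088+21·20·8=5448; k=2: 10080+744+21·24·8=14856; k=3: 2700+168+21·3·8=3372; k=4: 3141+0+21·7·8=4317 → min 3372 | M2..M6: k=2: 0+2088+20·24·20=11688; k=3: 1440+648+20·3·20=3288; k=4: 1860+1120+20·7·20=5780; k=5: 2088+0+20·8·20=5288 → min 3288.
Length 6: M1..M6: k=1: 0+3288+21·20·20=11688; k=2: 10080+2088+21·24·20=22248; k=3: 2700+648+21·3·20=4608; k=4: 3141+1120+21·7·20=7201; k=5: 3372+0+21·8·20=6732 → min 4608.
Optimal order: ((M1·(M2·M3))·((M4·M5)·M6)) with cost 4608.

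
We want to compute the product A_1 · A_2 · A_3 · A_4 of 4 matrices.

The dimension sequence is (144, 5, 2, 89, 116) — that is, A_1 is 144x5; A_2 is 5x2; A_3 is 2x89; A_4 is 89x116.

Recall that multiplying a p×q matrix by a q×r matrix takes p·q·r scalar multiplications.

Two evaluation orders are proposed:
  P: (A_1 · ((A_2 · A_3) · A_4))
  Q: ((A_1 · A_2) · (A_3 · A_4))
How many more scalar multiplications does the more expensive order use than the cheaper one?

80534

Order P = (A_1 · ((A_2 · A_3) · A_4)): (A_2 · A_3): 5×2 by 2×89 → 5×89, cost 5·2·89 = 890; ((A_2 · A_3) · A_4): 5×89 by 89×116 → 5×116, cost 5·89·116 = 51620; cumulative 52510; (A_1 · ((A_2 · A_3) · A_4)): 144×5 by 5×116 → 144×116, cost 144·5·116 = 83520; cumulative 136030. Total 136030.
Order Q = ((A_1 · A_2) · (A_3 · A_4)): (A_1 · A_2): 144×5 by 5×2 → 144×2, cost 144·5·2 = 1440; (A_3 · A_4): 2×89 by 89×116 → 2×116, cost 2·89·116 = 20648; ((A_1 · A_2) · (A_3 · A_4)): 144×2 by 2×116 → 144×116, cost 144·2·116 = 33408; cumulative 55496. Total 55496.
Difference: |136030 − 55496| = 80534.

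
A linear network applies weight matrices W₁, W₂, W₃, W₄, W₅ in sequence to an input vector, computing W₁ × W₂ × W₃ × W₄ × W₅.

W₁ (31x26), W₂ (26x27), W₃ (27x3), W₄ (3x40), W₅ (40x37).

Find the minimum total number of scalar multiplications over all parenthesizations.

12405

Adjacent pairs: W₁W₂ = 31·26·27 = 21762; W₂W₃ = 26·27·3 = 2106; W₃W₄ = 27·3·40 = 3240; W₄W₅ = 3·40·37 = 4440.
Length 3: W₁..W₃: k=1: 0+2106+31·26·3=4524; k=2: 21762+0+31·27·3=24273 → min 4524 | W₂..W₄: k=2: 0+3240+26·27·40=31320; k=3: 2106+0+26·3·40=5226 → min 5226 | W₃..W₅: k=3: 0+4440+27·3·37=7437; k=4: 3240+0+27·40·37=43200 → min 7437.
Length 4: W₁..W₄: k=1: 0+5226+31·26·40=37466; k=2: 21762+3240+31·27·40=58482; k=3: 4524+0+31·3·40=8244 → min 8244 | W₂..W₅: k=2: 0+7437+26·27·37=33411; k=3: 2106+4440+26·3·37=9432; k=4: 5226+0+26·40·37=43706 → min 9432.
Length 5: W₁..W₅: k=1: 0+9432+31·26·37=39254; k=2: 21762+7437+31·27·37=60168; k=3: 4524+4440+31·3·37=12405; k=4: 8244+0+31·40·37=54124 → min 12405.
Optimal order: ((W₁ × (W₂ × W₃)) × (W₄ × W₅)) with cost 12405.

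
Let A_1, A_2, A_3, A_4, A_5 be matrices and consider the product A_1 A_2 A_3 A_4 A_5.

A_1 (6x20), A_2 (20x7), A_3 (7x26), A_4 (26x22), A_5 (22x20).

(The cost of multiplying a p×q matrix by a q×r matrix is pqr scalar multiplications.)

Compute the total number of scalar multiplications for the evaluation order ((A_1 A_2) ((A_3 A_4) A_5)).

(A_1 A_2): 6×20 by 20×7 → 6×7, cost 6·20·7 = 840
(A_3 A_4): 7×26 by 26×22 → 7×22, cost 7·26·22 = 4004
((A_3 A_4) A_5): 7×22 by 22×20 → 7×20, cost 7·22·20 = 3080; cumulative 7084
((A_1 A_2) ((A_3 A_4) A_5)): 6×7 by 7×20 → 6×20, cost 6·7·20 = 840; cumulative 8764
Total: 8764 scalar multiplications.

8764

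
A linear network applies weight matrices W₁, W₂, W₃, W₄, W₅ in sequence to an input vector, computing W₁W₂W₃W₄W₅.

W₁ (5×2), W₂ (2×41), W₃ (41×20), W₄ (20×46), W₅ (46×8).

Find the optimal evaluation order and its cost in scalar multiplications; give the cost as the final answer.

Adjacent pairs: W₁W₂ = 5·2·41 = 410; W₂W₃ = 2·41·20 = 1640; W₃W₄ = 41·20·46 = 37720; W₄W₅ = 20·46·8 = 7360.
Length 3: W₁..W₃: k=1: 0+1640+5·2·20=1840; k=2: 410+0+5·41·20=4510 → min 1840 | W₂..W₄: k=2: 0+37720+2·41·46=41492; k=3: 1640+0+2·20·46=3480 → min 3480 | W₃..W₅: k=3: 0+7360+41·20·8=13920; k=4: 37720+0+41·46·8=52808 → min 13920.
Length 4: W₁..W₄: k=1: 0+3480+5·2·46=3940; k=2: 410+37720+5·41·46=47560; k=3: 1840+0+5·20·46=6440 → min 3940 | W₂..W₅: k=2: 0+13920+2·41·8=14576; k=3: 1640+7360+2·20·8=9320; k=4: 3480+0+2·46·8=4216 → min 4216.
Length 5: W₁..W₅: k=1: 0+4216+5·2·8=4296; k=2: 410+13920+5·41·8=15970; k=3: 1840+7360+5·20·8=10000; k=4: 3940+0+5·46·8=5780 → min 4296.
Optimal parenthesization: (W₁(((W₂W₃)W₄)W₅)) with cost 4296.

4296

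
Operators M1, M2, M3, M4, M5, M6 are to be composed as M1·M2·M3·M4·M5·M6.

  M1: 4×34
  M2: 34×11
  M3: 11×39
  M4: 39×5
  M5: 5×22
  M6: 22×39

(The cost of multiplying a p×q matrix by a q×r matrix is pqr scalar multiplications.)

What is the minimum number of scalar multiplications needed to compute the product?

7733

Adjacent pairs: M1M2 = 4·34·11 = 1496; M2M3 = 34·11·39 = 14586; M3M4 = 11·39·5 = 2145; M4M5 = 39·5·22 = 4290; M5M6 = 5·22·39 = 4290.
Length 3: M1..M3: k=1: 0+14586+4·34·39=19890; k=2: 1496+0+4·11·39=3212 → min 3212 | M2..M4: k=2: 0+2145+34·11·5=4015; k=3: 14586+0+34·39·5=21216 → min 4015 | M3..M5: k=3: 0+4290+11·39·22=13728; k=4: 2145+0+11·5·22=3355 → min 3355 | M4..M6: k=4: 0+4290+39·5·39=11895; k=5: 4290+0+39·22·39=37752 → min 11895.
Length 4: M1..M4: k=1: 0+4015+4·34·5=4695; k=2: 1496+2145+4·11·5=3861; k=3: 3212+0+4·39·5=3992 → min 3861 | M2..M5: k=2: 0+3355+34·11·22=11583; k=3: 14586+4290+34·39·22=48048; k=4: 4015+0+34·5·22=7755 → min 7755 | M3..M6: k=3: 0+11895+11·39·39=28626; k=4: 2145+4290+11·5·39=8580; k=5: 3355+0+11·22·39=12793 → min 8580.
Length 5: M1..M5: k=1: 0+7755+4·34·22=10747; k=2: 1496+3355+4·11·22=5819; k=3: 3212+4290+4·39·22=10934; k=4: 3861+0+4·5·22=4301 → min 4301 | M2..M6: k=2: 0+8580+34·11·39=23166; k=3: 14586+11895+34·39·39=78195; k=4: 4015+4290+34·5·39=14935; k=5: 7755+0+34·22·39=36927 → min 14935.
Length 6: M1..M6: k=1: 0+14935+4·34·39=20239; k=2: 1496+8580+4·11·39=11792; k=3: 3212+11895+4·39·39=21191; k=4: 3861+4290+4·5·39=8931; k=5: 4301+0+4·22·39=7733 → min 7733.
Optimal order: ((((M1·M2)·(M3·M4))·M5)·M6) with cost 7733.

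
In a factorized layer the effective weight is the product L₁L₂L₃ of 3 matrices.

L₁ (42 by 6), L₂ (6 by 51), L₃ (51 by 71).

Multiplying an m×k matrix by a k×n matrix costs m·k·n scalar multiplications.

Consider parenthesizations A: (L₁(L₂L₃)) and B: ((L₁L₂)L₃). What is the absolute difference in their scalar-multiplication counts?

Order A = (L₁(L₂L₃)): (L₂L₃): 6×51 by 51×71 → 6×71, cost 6·51·71 = 21726; (L₁(L₂L₃)): 42×6 by 6×71 → 42×71, cost 42·6·71 = 17892; cumulative 39618. Total 39618.
Order B = ((L₁L₂)L₃): (L₁L₂): 42×6 by 6×51 → 42×51, cost 42·6·51 = 12852; ((L₁L₂)L₃): 42×51 by 51×71 → 42×71, cost 42·51·71 = 152082; cumulative 164934. Total 164934.
Difference: |39618 − 164934| = 125316.

125316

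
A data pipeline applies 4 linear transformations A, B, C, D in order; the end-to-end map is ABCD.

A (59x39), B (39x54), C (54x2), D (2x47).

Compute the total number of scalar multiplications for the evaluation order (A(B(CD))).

212205

(CD): 54×2 by 2×47 → 54×47, cost 54·2·47 = 5076
(B(CD)): 39×54 by 54×47 → 39×47, cost 39·54·47 = 98982; cumulative 104058
(A(B(CD))): 59×39 by 39×47 → 59×47, cost 59·39·47 = 108147; cumulative 212205
Total: 212205 scalar multiplications.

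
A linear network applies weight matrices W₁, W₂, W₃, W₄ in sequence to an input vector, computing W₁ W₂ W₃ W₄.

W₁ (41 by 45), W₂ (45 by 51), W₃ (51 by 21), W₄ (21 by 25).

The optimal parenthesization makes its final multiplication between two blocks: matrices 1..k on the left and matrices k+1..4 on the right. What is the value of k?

3

Adjacent pairs: W₁W₂ = 41·45·51 = 94095; W₂W₃ = 45·51·21 = 48195; W₃W₄ = 51·21·25 = 26775.
Length 3: W₁..W₃: k=1: 0+48195+41·45·21=86940; k=2: 94095+0+41·51·21=138006 → min 86940 | W₂..W₄: k=2: 0+26775+45·51·25=84150; k=3: 48195+0+45·21·25=71820 → min 71820.
Top-level splits: k=1: (W₁..W₁)·(W₂..W₄) → 0+71820+41·45·25 = 117945; k=2: (W₁..W₂)·(W₃..W₄) → 94095+26775+41·51·25 = 173145; k=3: (W₁..W₃)·(W₄..W₄) → 86940+0+41·21·25 = 108465.
Best split is after W₃, i.e. k = 3.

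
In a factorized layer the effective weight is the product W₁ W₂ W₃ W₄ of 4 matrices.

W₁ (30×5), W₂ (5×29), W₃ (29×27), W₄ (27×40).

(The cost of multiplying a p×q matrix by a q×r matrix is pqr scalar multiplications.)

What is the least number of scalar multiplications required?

15315

Adjacent pairs: W₁W₂ = 30·5·29 = 4350; W₂W₃ = 5·29·27 = 3915; W₃W₄ = 29·27·40 = 31320.
Length 3: W₁..W₃: k=1: 0+3915+30·5·27=7965; k=2: 4350+0+30·29·27=27840 → min 7965 | W₂..W₄: k=2: 0+31320+5·29·40=37120; k=3: 3915+0+5·27·40=9315 → min 9315.
Length 4: W₁..W₄: k=1: 0+9315+30·5·40=15315; k=2: 4350+31320+30·29·40=70470; k=3: 7965+0+30·27·40=40365 → min 15315.
Optimal order: (W₁ ((W₂ W₃) W₄)) with cost 15315.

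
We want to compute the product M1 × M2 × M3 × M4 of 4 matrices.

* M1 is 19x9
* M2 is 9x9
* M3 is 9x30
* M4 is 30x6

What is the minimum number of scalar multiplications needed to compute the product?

Adjacent pairs: M1M2 = 19·9·9 = 1539; M2M3 = 9·9·30 = 2430; M3M4 = 9·30·6 = 1620.
Length 3: M1..M3: k=1: 0+2430+19·9·30=7560; k=2: 1539+0+19·9·30=6669 → min 6669 | M2..M4: k=2: 0+1620+9·9·6=2106; k=3: 2430+0+9·30·6=4050 → min 2106.
Length 4: M1..M4: k=1: 0+2106+19·9·6=3132; k=2: 1539+1620+19·9·6=4185; k=3: 6669+0+19·30·6=10089 → min 3132.
Optimal order: (M1 × (M2 × (M3 × M4))) with cost 3132.

3132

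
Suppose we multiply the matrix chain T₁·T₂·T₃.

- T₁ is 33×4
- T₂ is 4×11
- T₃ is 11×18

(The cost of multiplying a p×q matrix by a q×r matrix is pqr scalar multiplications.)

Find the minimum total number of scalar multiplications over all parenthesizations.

3168

Order (T₁·(T₂·T₃)): (T₂·T₃): 4×11 by 11×18 → 4×18, cost 4·11·18 = 792; (T₁·(T₂·T₃)): 33×4 by 4×18 → 33×18, cost 33·4·18 = 2376; cumulative 3168. Total 3168.
Order ((T₁·T₂)·T₃): (T₁·T₂): 33×4 by 4×11 → 33×11, cost 33·4·11 = 1452; ((T₁·T₂)·T₃): 33×11 by 11×18 → 33×18, cost 33·11·18 = 6534; cumulative 7986. Total 7986.
Minimum: 3168.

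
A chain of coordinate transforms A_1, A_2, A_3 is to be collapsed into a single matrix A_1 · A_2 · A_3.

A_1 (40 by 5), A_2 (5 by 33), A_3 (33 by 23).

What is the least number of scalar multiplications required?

8395

Order (A_1 · (A_2 · A_3)): (A_2 · A_3): 5×33 by 33×23 → 5×23, cost 5·33·23 = 3795; (A_1 · (A_2 · A_3)): 40×5 by 5×23 → 40×23, cost 40·5·23 = 4600; cumulative 8395. Total 8395.
Order ((A_1 · A_2) · A_3): (A_1 · A_2): 40×5 by 5×33 → 40×33, cost 40·5·33 = 6600; ((A_1 · A_2) · A_3): 40×33 by 33×23 → 40×23, cost 40·33·23 = 30360; cumulative 36960. Total 36960.
Minimum: 8395.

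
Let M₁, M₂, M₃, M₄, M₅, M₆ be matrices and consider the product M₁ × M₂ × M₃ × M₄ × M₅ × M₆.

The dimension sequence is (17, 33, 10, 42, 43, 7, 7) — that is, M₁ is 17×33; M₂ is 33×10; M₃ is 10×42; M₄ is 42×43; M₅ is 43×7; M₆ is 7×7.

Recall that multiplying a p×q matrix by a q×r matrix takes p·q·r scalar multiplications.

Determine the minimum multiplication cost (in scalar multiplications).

Adjacent pairs: M₁M₂ = 17·33·10 = 5610; M₂M₃ = 33·10·42 = 13860; M₃M₄ = 10·42·43 = 18060; M₄M₅ = 42·43·7 = 12642; M₅M₆ = 43·7·7 = 2107.
Length 3: M₁..M₃: k=1: 0+13860+17·33·42=37422; k=2: 5610+0+17·10·42=12750 → min 12750 | M₂..M₄: k=2: 0+18060+33·10·43=32250; k=3: 13860+0+33·42·43=73458 → min 32250 | M₃..M₅: k=3: 0+12642+10·42·7=15582; k=4: 18060+0+10·43·7=21070 → min 15582 | M₄..M₆: k=4: 0+2107+42·43·7=14749; k=5: 12642+0+42·7·7=14700 → min 14700.
Length 4: M₁..M₄: k=1: 0+32250+17·33·43=56373; k=2: 5610+18060+17·10·43=30980; k=3: 12750+0+17·42·43=43452 → min 30980 | M₂..M₅: k=2: 0+15582+33·10·7=17892; k=3: 13860+12642+33·42·7=36204; k=4: 32250+0+33·43·7=42183 → min 17892 | M₃..M₆: k=3: 0+14700+10·42·7=17640; k=4: 18060+2107+10·43·7=23177; k=5: 15582+0+10·7·7=16072 → min 16072.
Length 5: M₁..M₅: k=1: 0+17892+17·33·7=21819; k=2: 5610+15582+17·10·7=22382; k=3: 12750+12642+17·42·7=30390; k=4: 30980+0+17·43·7=36097 → min 21819 | M₂..M₆: k=2: 0+16072+33·10·7=18382; k=3: 13860+14700+33·42·7=38262; k=4: 32250+2107+33·43·7=44290; k=5: 17892+0+33·7·7=19509 → min 18382.
Length 6: M₁..M₆: k=1: 0+18382+17·33·7=22309; k=2: 5610+16072+17·10·7=22872; k=3: 12750+14700+17·42·7=32448; k=4: 30980+2107+17·43·7=38204; k=5: 21819+0+17·7·7=22652 → min 22309.
Optimal order: (M₁ × (M₂ × ((M₃ × (M₄ × M₅)) × M₆))) with cost 22309.

22309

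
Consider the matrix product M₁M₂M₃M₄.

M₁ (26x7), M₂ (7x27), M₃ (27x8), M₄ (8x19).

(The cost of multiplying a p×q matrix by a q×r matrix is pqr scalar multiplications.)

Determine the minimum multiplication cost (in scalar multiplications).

Adjacent pairs: M₁M₂ = 26·7·27 = 4914; M₂M₃ = 7·27·8 = 1512; M₃M₄ = 27·8·19 = 4104.
Length 3: M₁..M₃: k=1: 0+1512+26·7·8=2968; k=2: 4914+0+26·27·8=10530 → min 2968 | M₂..M₄: k=2: 0+4104+7·27·19=7695; k=3: 1512+0+7·8·19=2576 → min 2576.
Length 4: M₁..M₄: k=1: 0+2576+26·7·19=6034; k=2: 4914+4104+26·27·19=22356; k=3: 2968+0+26·8·19=6920 → min 6034.
Optimal order: (M₁((M₂M₃)M₄)) with cost 6034.

6034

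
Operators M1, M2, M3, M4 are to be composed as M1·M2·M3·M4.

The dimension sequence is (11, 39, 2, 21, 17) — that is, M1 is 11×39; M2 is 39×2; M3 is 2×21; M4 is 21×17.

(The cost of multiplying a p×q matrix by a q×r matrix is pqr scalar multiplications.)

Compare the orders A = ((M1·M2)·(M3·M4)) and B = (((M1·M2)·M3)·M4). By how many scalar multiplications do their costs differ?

3301

Order A = ((M1·M2)·(M3·M4)): (M1·M2): 11×39 by 39×2 → 11×2, cost 11·39·2 = 858; (M3·M4): 2×21 by 21×17 → 2×17, cost 2·21·17 = 714; ((M1·M2)·(M3·M4)): 11×2 by 2×17 → 11×17, cost 11·2·17 = 374; cumulative 1946. Total 1946.
Order B = (((M1·M2)·M3)·M4): (M1·M2): 11×39 by 39×2 → 11×2, cost 11·39·2 = 858; ((M1·M2)·M3): 11×2 by 2×21 → 11×21, cost 11·2·21 = 462; cumulative 1320; (((M1·M2)·M3)·M4): 11×21 by 21×17 → 11×17, cost 11·21·17 = 3927; cumulative 5247. Total 5247.
Difference: |1946 − 5247| = 3301.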